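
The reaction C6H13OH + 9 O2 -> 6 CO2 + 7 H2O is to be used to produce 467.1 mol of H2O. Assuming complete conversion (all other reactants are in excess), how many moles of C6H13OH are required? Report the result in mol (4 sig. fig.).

n(H2O) = 467.1 mol
n(C6H13OH) = (1/7) × 467.1 = 66.73 mol

66.73 mol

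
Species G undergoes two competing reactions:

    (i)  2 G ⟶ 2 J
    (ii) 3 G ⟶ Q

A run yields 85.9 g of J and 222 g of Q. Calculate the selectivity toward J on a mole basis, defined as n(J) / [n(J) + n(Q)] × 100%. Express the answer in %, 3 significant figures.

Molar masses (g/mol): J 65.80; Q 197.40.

53.7 %

n(J) = 85.9 / 65.80 = 1.305 mol
n(Q) = 222 / 197.40 = 1.125 mol
selectivity = 1.305/(1.305+1.125) × 100 = 53.70 %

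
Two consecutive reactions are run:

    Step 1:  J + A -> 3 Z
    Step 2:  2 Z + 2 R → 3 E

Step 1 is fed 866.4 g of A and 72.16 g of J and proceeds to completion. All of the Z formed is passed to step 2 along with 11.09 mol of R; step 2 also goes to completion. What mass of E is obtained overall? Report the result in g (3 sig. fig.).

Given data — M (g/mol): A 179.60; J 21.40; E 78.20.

Step 1:
n(A) = 866.4 / 179.60 = 4.824 mol
n(J) = 72.16 / 21.40 = 3.372 mol
n/ν for A = 4.824/1 = 4.824
n/ν for J = 3.372/1 = 3.372
Smallest n/ν is J → limiting reagent.
n(Z) produced = (3/1) × 3.372 = 10.12 mol
Step 2:
n(Z) available = 10.12 mol
n(R) = 11.09 mol
n/ν for Z = 10.12/2 = 5.060
n/ν for R = 11.09/2 = 5.545
Smallest n/ν is Z → limiting reagent.
n(E) = (3/2) × 10.12 = 15.18 mol
mass = 15.18 × 78.20 = 1187 g

1190 g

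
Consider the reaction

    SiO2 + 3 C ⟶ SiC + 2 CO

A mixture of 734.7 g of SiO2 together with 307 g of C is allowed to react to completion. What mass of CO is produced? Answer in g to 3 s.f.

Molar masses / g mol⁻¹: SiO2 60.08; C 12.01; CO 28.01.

n(SiO2) = 734.7 / 60.08 = 12.23 mol
n(C) = 307.0 / 12.01 = 25.56 mol
n/ν for SiO2 = 12.23/1 = 12.23
n/ν for C = 25.56/3 = 8.520
Smallest n/ν is C → limiting reagent.
n(CO) = (2/3) × 25.56 = 17.04 mol
mass = 17.04 × 28.01 = 477.3 g

477 g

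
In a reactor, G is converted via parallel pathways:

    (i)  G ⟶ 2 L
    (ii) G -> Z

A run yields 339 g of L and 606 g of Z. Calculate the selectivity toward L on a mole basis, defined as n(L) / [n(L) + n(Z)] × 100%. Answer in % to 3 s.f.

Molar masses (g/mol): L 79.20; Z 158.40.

52.8 %

n(L) = 339 / 79.20 = 4.280 mol
n(Z) = 606 / 158.40 = 3.826 mol
selectivity = 4.280/(4.280+3.826) × 100 = 52.80 %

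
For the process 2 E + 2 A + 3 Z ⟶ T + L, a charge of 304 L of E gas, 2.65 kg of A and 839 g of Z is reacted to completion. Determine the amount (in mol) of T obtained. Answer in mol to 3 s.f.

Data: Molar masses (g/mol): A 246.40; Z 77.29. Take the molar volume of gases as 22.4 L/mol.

n(E) = 304.0 / 22.4 = 13.57 mol
n(A) = 2.650×1000 / 246.40 = 10.75 mol
n(Z) = 839.0 / 77.29 = 10.86 mol
n/ν for E = 13.57/2 = 6.785
n/ν for A = 10.75/2 = 5.375
n/ν for Z = 10.86/3 = 3.620
Smallest n/ν is Z → limiting reagent.
n(T) = (1/3) × 10.86 = 3.620 mol

3.62 mol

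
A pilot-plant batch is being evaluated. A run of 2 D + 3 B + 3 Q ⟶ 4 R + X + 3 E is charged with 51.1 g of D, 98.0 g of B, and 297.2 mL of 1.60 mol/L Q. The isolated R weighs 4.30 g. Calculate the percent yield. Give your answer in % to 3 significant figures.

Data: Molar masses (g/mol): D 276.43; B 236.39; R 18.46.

n(D) = 51.10 / 276.43 = 0.1849 mol
n(B) = 98.00 / 236.39 = 0.4146 mol
n(Q) = 1.60 × 297.2/1000 = 0.4755 mol
n/ν → D: 0.09245, B: 0.1382, Q: 0.1585; D is limiting.
theoretical n(R) = (4/2) × 0.1849 = 0.3698 mol → 6.827 g
% yield = 4.30 / 6.827 × 100 = 62.99 %

63.0 %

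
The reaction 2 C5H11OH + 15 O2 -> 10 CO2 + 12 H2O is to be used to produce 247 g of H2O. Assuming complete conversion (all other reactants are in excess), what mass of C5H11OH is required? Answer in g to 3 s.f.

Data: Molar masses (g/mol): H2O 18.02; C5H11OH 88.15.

n(H2O) = 247 / 18.02 = 13.71 mol
n(C5H11OH) = (2/12) × 13.71 = 2.285 mol
mass = 2.285 × 88.15 = 201.4 g

201 g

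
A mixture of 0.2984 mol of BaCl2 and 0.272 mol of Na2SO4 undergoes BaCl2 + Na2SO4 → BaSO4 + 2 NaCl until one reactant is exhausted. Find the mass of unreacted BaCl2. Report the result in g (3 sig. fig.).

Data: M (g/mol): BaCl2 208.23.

5.50 g

n(BaCl2) = 0.2984 mol
n(Na2SO4) = 0.2720 mol
n/ν for BaCl2 = 0.2984/1 = 0.2984
n/ν for Na2SO4 = 0.2720/1 = 0.2720
Smallest n/ν is Na2SO4 → limiting reagent.
BaCl2 consumed = (1/1) × 0.2720 = 0.2720 mol
BaCl2 remaining = 0.2984 − 0.2720 = 0.02640 mol
mass = 0.02640 × 208.23 = 5.497 g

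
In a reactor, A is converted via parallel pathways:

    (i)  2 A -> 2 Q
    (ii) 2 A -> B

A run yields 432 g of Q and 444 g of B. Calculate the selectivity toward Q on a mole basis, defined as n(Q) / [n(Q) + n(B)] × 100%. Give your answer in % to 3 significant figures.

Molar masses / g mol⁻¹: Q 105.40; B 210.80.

n(Q) = 432 / 105.40 = 4.099 mol
n(B) = 444 / 210.80 = 2.106 mol
selectivity = 4.099/(4.099+2.106) × 100 = 66.06 %

66.1 %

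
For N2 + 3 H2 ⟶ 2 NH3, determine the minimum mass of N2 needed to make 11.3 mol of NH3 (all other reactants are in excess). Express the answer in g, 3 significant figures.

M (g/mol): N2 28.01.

158 g

n(NH3) = 11.30 mol
n(N2) = (1/2) × 11.30 = 5.650 mol
mass = 5.650 × 28.01 = 158.3 g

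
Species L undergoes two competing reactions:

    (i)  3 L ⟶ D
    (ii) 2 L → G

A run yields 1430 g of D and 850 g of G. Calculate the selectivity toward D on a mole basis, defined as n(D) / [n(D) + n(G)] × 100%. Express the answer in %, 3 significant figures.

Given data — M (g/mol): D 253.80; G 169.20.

52.9 %

n(D) = 1430 / 253.80 = 5.634 mol
n(G) = 850 / 169.20 = 5.024 mol
selectivity = 5.634/(5.634+5.024) × 100 = 52.86 %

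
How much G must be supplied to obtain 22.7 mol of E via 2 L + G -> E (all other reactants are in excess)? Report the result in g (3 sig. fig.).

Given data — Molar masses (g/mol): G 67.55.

1530 g

n(E) = 22.70 mol
n(G) = (1/1) × 22.70 = 22.70 mol
mass = 22.70 × 67.55 = 1533 g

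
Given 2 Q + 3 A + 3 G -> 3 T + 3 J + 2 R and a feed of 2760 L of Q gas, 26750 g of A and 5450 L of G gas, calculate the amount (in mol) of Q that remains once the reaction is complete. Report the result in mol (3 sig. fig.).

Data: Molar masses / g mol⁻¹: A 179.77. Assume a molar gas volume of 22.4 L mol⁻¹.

24.0 mol

n(Q) = 2760 / 22.4 = 123.2 mol
n(A) = 26750 / 179.77 = 148.8 mol
n(G) = 5450 / 22.4 = 243.3 mol
n/ν → Q: 61.60, A: 49.60, G: 81.10; A is limiting.
Q consumed = (2/3) × 148.8 = 99.20 mol
Q remaining = 123.2 − 99.20 = 24.00 mol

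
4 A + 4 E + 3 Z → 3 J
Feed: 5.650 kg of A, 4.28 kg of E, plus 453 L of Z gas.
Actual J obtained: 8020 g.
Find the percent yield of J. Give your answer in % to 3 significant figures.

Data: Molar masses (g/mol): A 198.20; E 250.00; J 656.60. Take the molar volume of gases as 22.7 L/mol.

95.1 %

n(A) = 5.650×1000 / 198.20 = 28.51 mol
n(E) = 4.280×1000 / 250.00 = 17.12 mol
n(Z) = 453.0 / 22.7 = 19.96 mol
n/ν for A = 28.51/4 = 7.128
n/ν for E = 17.12/4 = 4.280
n/ν for Z = 19.96/3 = 6.653
Smallest n/ν is E → limiting reagent.
theoretical n(J) = (3/4) × 17.12 = 12.84 mol → 8431 g
% yield = 8020 / 8431 × 100 = 95.13 %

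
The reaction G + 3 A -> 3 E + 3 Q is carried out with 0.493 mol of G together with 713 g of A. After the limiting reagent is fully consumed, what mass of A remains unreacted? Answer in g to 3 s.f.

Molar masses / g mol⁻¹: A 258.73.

n(G) = 0.4930 mol
n(A) = 713.0 / 258.73 = 2.756 mol
n/ν for G = 0.4930/1 = 0.4930
n/ν for A = 2.756/3 = 0.9187
Smallest n/ν is G → limiting reagent.
A consumed = (3/1) × 0.4930 = 1.479 mol
A remaining = 2.756 − 1.479 = 1.277 mol
mass = 1.277 × 258.73 = 330.4 g

330 g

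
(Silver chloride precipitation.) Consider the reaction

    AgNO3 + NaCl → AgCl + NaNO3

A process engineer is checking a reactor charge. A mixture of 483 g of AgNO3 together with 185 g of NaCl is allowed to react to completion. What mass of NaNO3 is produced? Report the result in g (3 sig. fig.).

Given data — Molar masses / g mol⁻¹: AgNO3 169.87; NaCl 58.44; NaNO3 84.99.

242 g

n(AgNO3) = 483.0 / 169.87 = 2.843 mol
n(NaCl) = 185.0 / 58.44 = 3.166 mol
n/ν for AgNO3 = 2.843/1 = 2.843
n/ν for NaCl = 3.166/1 = 3.166
Smallest n/ν is AgNO3 → limiting reagent.
n(NaNO3) = (1/1) × 2.843 = 2.843 mol
mass = 2.843 × 84.99 = 241.6 g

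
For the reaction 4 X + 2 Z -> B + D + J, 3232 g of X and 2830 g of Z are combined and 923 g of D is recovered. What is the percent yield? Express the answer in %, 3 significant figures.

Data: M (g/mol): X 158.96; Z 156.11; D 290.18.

n(X) = 3232 / 158.96 = 20.33 mol
n(Z) = 2830 / 156.11 = 18.13 mol
n/ν for X = 20.33/4 = 5.083
n/ν for Z = 18.13/2 = 9.065
Smallest n/ν is X → limiting reagent.
theoretical n(D) = (1/4) × 20.33 = 5.083 mol → 1475 g
% yield = 923 / 1475 × 100 = 62.58 %

62.6 %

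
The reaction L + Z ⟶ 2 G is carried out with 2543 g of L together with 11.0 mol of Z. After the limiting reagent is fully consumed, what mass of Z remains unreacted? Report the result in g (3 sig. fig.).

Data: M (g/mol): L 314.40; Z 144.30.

420 g

n(L) = 2543 / 314.40 = 8.088 mol
n(Z) = 11.00 mol
n/ν for L = 8.088/1 = 8.088
n/ν for Z = 11.00/1 = 11.00
Smallest n/ν is L → limiting reagent.
Z consumed = (1/1) × 8.088 = 8.088 mol
Z remaining = 11.00 − 8.088 = 2.912 mol
mass = 2.912 × 144.30 = 420.2 g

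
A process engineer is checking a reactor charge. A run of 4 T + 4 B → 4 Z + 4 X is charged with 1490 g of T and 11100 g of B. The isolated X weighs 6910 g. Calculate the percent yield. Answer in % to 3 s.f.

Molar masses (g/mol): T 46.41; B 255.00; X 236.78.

90.9 %

n(T) = 1490 / 46.41 = 32.11 mol
n(B) = 11100 / 255.00 = 43.53 mol
n/ν for T = 32.11/4 = 8.028
n/ν for B = 43.53/4 = 10.88
Smallest n/ν is T → limiting reagent.
theoretical n(X) = (4/4) × 32.11 = 32.11 mol → 7603 g
% yield = 6910 / 7603 × 100 = 90.89 %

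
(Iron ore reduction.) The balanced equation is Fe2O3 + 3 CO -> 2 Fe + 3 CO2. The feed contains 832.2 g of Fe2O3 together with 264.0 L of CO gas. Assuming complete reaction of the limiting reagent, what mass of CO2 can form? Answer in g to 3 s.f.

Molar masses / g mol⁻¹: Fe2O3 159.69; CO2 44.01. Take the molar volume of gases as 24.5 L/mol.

474 g

n(Fe2O3) = 832.2 / 159.69 = 5.211 mol
n(CO) = 264.0 / 24.5 = 10.78 mol
n/ν → Fe2O3: 5.211, CO: 3.593; CO is limiting.
n(CO2) = (3/3) × 10.78 = 10.78 mol
mass = 10.78 × 44.01 = 474.4 g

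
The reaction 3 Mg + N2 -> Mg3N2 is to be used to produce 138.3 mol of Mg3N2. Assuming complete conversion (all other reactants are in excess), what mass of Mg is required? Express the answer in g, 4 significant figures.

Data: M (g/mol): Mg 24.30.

n(Mg3N2) = 138.3 mol
n(Mg) = (3/1) × 138.3 = 414.9 mol
mass = 414.9 × 24.30 = 10080 g

10080 g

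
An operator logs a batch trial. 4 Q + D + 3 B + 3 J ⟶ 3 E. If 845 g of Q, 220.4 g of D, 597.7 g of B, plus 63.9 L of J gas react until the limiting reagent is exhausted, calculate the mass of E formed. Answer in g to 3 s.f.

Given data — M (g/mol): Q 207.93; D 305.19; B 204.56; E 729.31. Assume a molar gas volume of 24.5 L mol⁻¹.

n(Q) = 845.0 / 207.93 = 4.064 mol
n(D) = 220.4 / 305.19 = 0.7222 mol
n(B) = 597.7 / 204.56 = 2.922 mol
n(J) = 63.90 / 24.5 = 2.608 mol
n/ν for Q = 4.064/4 = 1.016
n/ν for D = 0.7222/1 = 0.7222
n/ν for B = 2.922/3 = 0.9740
n/ν for J = 2.608/3 = 0.8693
Smallest n/ν is D → limiting reagent.
n(E) = (3/1) × 0.7222 = 2.167 mol
mass = 2.167 × 729.31 = 1580 g

1580 g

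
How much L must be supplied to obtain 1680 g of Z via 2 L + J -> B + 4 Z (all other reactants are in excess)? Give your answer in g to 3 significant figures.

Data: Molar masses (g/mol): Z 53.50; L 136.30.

n(Z) = 1680 / 53.50 = 31.40 mol
n(L) = (2/4) × 31.40 = 15.70 mol
mass = 15.70 × 136.30 = 2140 g

2140 g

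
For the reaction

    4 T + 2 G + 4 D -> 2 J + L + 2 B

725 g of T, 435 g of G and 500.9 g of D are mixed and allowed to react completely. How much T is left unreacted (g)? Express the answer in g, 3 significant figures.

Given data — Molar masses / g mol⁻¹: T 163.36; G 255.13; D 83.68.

n(T) = 725.0 / 163.36 = 4.438 mol
n(G) = 435.0 / 255.13 = 1.705 mol
n(D) = 500.9 / 83.68 = 5.986 mol
n/ν for T = 4.438/4 = 1.110
n/ν for G = 1.705/2 = 0.8525
n/ν for D = 5.986/4 = 1.497
Smallest n/ν is G → limiting reagent.
T consumed = (4/2) × 1.705 = 3.410 mol
T remaining = 4.438 − 3.410 = 1.028 mol
mass = 1.028 × 163.36 = 167.9 g

168 g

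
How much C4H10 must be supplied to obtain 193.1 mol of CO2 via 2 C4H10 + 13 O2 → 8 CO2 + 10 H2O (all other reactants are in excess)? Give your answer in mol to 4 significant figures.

n(CO2) = 193.1 mol
n(C4H10) = (2/8) × 193.1 = 48.28 mol

48.28 mol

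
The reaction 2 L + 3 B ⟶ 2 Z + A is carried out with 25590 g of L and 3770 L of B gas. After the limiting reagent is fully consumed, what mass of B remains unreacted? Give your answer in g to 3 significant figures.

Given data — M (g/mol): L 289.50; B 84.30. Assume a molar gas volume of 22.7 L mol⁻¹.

2820 g

n(L) = 25590 / 289.50 = 88.39 mol
n(B) = 3770 / 22.7 = 166.1 mol
n/ν for L = 88.39/2 = 44.20
n/ν for B = 166.1/3 = 55.37
Smallest n/ν is L → limiting reagent.
B consumed = (3/2) × 88.39 = 132.6 mol
B remaining = 166.1 − 132.6 = 33.50 mol
mass = 33.50 × 84.30 = 2824 g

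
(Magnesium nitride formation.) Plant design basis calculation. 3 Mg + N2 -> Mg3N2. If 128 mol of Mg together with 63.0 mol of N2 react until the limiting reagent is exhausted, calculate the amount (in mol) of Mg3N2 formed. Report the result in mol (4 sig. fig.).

n(Mg) = 128.0 mol
n(N2) = 63.00 mol
n/ν for Mg = 128.0/3 = 42.67
n/ν for N2 = 63.00/1 = 63.00
Smallest n/ν is Mg → limiting reagent.
n(Mg3N2) = (1/3) × 128.0 = 42.67 mol

42.67 mol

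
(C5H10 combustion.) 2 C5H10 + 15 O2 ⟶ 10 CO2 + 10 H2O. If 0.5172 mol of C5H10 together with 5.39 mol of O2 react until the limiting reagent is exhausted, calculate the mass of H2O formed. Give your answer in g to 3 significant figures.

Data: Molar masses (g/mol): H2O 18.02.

46.6 g

n(C5H10) = 0.5172 mol
n(O2) = 5.390 mol
n/ν for C5H10 = 0.5172/2 = 0.2586
n/ν for O2 = 5.390/15 = 0.3593
Smallest n/ν is C5H10 → limiting reagent.
n(H2O) = (10/2) × 0.5172 = 2.586 mol
mass = 2.586 × 18.02 = 46.60 g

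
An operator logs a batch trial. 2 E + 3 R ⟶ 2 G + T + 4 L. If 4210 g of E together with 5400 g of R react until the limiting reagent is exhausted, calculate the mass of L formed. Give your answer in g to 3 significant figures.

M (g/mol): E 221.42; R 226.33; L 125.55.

n(E) = 4210 / 221.42 = 19.01 mol
n(R) = 5400 / 226.33 = 23.86 mol
n/ν for E = 19.01/2 = 9.505
n/ν for R = 23.86/3 = 7.953
Smallest n/ν is R → limiting reagent.
n(L) = (4/3) × 23.86 = 31.81 mol
mass = 31.81 × 125.55 = 3994 g

3990 g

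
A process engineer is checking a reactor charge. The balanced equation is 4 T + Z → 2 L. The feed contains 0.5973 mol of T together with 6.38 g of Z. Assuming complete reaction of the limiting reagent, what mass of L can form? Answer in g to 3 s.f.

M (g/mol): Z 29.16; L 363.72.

n(T) = 0.5973 mol
n(Z) = 6.380 / 29.16 = 0.2188 mol
n/ν → T: 0.1493, Z: 0.2188; T is limiting.
n(L) = (2/4) × 0.5973 = 0.2987 mol
mass = 0.2987 × 363.72 = 108.6 g

109 g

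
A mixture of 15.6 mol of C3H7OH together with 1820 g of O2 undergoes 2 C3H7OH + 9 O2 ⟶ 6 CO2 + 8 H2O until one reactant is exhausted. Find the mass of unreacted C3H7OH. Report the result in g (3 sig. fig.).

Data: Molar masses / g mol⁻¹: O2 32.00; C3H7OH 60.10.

178 g

n(C3H7OH) = 15.60 mol
n(O2) = 1820 / 32.00 = 56.88 mol
n/ν for C3H7OH = 15.60/2 = 7.800
n/ν for O2 = 56.88/9 = 6.320
Smallest n/ν is O2 → limiting reagent.
C3H7OH consumed = (2/9) × 56.88 = 12.64 mol
C3H7OH remaining = 15.60 − 12.64 = 2.960 mol
mass = 2.960 × 60.10 = 177.9 g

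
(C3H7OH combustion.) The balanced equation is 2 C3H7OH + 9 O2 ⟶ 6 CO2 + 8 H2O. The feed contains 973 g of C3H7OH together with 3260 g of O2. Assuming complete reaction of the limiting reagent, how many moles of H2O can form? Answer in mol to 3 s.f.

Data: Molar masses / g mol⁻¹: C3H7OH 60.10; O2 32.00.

n(C3H7OH) = 973.0 / 60.10 = 16.19 mol
n(O2) = 3260 / 32.00 = 101.9 mol
n/ν for C3H7OH = 16.19/2 = 8.095
n/ν for O2 = 101.9/9 = 11.32
Smallest n/ν is C3H7OH → limiting reagent.
n(H2O) = (8/2) × 16.19 = 64.76 mol

64.8 mol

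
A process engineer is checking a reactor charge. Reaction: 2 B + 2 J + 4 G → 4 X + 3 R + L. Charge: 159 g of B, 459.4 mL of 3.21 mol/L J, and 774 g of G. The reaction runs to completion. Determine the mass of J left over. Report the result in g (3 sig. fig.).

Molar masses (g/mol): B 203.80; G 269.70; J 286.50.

n(B) = 159.0 / 203.80 = 0.7802 mol
n(J) = 3.21 × 459.4/1000 = 1.475 mol
n(G) = 774.0 / 269.70 = 2.870 mol
n/ν → B: 0.3901, J: 0.7375, G: 0.7175; B is limiting.
J consumed = (2/2) × 0.7802 = 0.7802 mol
J remaining = 1.475 − 0.7802 = 0.6948 mol
mass = 0.6948 × 286.50 = 199.1 g

199 g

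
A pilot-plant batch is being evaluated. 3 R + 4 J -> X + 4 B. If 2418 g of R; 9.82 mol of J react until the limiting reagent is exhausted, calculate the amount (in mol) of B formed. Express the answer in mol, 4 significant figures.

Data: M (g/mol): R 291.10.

n(R) = 2418 / 291.10 = 8.306 mol
n(J) = 9.820 mol
n/ν for R = 8.306/3 = 2.769
n/ν for J = 9.820/4 = 2.455
Smallest n/ν is J → limiting reagent.
n(B) = (4/4) × 9.820 = 9.820 mol

9.820 mol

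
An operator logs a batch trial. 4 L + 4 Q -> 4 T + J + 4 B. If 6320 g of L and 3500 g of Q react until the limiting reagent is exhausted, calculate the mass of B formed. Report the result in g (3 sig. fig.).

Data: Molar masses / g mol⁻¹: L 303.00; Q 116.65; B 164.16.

3420 g

n(L) = 6320 / 303.00 = 20.86 mol
n(Q) = 3500 / 116.65 = 30.00 mol
n/ν → L: 5.215, Q: 7.500; L is limiting.
n(B) = (4/4) × 20.86 = 20.86 mol
mass = 20.86 × 164.16 = 3424 g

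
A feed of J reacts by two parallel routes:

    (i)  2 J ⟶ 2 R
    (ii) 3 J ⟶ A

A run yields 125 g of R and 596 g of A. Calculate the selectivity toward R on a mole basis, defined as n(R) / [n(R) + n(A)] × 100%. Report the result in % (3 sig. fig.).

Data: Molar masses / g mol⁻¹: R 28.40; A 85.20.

n(R) = 125 / 28.40 = 4.401 mol
n(A) = 596 / 85.20 = 6.995 mol
selectivity = 4.401/(4.401+6.995) × 100 = 38.62 %

38.6 %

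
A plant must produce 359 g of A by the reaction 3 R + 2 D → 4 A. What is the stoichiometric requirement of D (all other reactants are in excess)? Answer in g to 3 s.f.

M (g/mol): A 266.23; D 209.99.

142 g

n(A) = 359 / 266.23 = 1.348 mol
n(D) = (2/4) × 1.348 = 0.6740 mol
mass = 0.6740 × 209.99 = 141.5 g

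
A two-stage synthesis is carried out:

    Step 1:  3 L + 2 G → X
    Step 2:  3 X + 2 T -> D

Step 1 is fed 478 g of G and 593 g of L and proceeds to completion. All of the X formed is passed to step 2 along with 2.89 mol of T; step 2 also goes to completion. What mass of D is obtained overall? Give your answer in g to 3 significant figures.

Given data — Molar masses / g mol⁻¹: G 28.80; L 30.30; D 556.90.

Step 1:
n(G) = 478.0 / 28.80 = 16.60 mol
n(L) = 593.0 / 30.30 = 19.57 mol
n/ν → G: 8.300, L: 6.523; L is limiting.
n(X) produced = (1/3) × 19.57 = 6.523 mol
Step 2:
n(X) available = 6.523 mol
n(T) = 2.890 mol
n/ν → X: 2.174, T: 1.445; T is limiting.
n(D) = (1/2) × 2.890 = 1.445 mol
mass = 1.445 × 556.90 = 804.7 g

805 g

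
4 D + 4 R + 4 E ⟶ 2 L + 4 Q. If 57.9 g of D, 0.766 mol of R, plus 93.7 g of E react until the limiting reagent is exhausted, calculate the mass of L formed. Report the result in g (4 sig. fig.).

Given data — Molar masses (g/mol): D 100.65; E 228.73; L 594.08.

121.7 g

n(D) = 57.90 / 100.65 = 0.5753 mol
n(R) = 0.7660 mol
n(E) = 93.70 / 228.73 = 0.4097 mol
n/ν → D: 0.1438, R: 0.1915, E: 0.1024; E is limiting.
n(L) = (2/4) × 0.4097 = 0.2049 mol
mass = 0.2049 × 594.08 = 121.7 g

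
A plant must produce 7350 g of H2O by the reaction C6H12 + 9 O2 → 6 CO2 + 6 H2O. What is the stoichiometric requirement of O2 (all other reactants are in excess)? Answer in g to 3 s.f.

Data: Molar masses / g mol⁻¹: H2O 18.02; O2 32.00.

19600 g

n(H2O) = 7350 / 18.02 = 407.9 mol
n(O2) = (9/6) × 407.9 = 611.9 mol
mass = 611.9 × 32.00 = 19580 g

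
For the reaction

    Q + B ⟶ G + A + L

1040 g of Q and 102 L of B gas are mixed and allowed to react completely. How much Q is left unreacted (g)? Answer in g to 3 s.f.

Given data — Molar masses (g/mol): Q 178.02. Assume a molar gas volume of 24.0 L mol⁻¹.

n(Q) = 1040 / 178.02 = 5.842 mol
n(B) = 102.0 / 24.0 = 4.250 mol
n/ν → Q: 5.842, B: 4.250; B is limiting.
Q consumed = (1/1) × 4.250 = 4.250 mol
Q remaining = 5.842 − 4.250 = 1.592 mol
mass = 1.592 × 178.02 = 283.4 g

283 g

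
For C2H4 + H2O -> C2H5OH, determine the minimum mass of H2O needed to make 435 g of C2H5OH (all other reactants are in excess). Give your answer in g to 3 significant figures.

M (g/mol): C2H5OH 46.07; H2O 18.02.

170 g

n(C2H5OH) = 435 / 46.07 = 9.442 mol
n(H2O) = (1/1) × 9.442 = 9.442 mol
mass = 9.442 × 18.02 = 170.1 g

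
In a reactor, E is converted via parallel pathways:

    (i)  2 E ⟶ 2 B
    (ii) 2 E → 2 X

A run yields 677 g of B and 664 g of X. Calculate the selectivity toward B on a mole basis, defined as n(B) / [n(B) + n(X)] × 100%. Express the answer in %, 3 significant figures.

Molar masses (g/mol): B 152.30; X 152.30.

50.5 %

n(B) = 677 / 152.30 = 4.445 mol
n(X) = 664 / 152.30 = 4.360 mol
selectivity = 4.445/(4.445+4.360) × 100 = 50.48 %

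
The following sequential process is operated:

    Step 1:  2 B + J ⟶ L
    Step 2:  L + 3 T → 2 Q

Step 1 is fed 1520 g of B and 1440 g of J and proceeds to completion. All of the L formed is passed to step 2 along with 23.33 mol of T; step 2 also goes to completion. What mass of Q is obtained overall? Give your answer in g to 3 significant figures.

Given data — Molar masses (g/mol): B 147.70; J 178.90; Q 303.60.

Step 1:
n(B) = 1520 / 147.70 = 10.29 mol
n(J) = 1440 / 178.90 = 8.049 mol
n/ν for B = 10.29/2 = 5.145
n/ν for J = 8.049/1 = 8.049
Smallest n/ν is B → limiting reagent.
n(L) produced = (1/2) × 10.29 = 5.145 mol
Step 2:
n(L) available = 5.145 mol
n(T) = 23.33 mol
n/ν for L = 5.145/1 = 5.145
n/ν for T = 23.33/3 = 7.777
Smallest n/ν is L → limiting reagent.
n(Q) = (2/1) × 5.145 = 10.29 mol
mass = 10.29 × 303.60 = 3124 g

3120 g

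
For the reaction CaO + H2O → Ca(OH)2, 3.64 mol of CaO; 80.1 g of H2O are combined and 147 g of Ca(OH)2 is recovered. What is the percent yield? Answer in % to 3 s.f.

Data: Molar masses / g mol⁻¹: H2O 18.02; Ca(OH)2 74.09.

n(CaO) = 3.640 mol
n(H2O) = 80.10 / 18.02 = 4.445 mol
n/ν → CaO: 3.640, H2O: 4.445; CaO is limiting.
theoretical n(Ca(OH)2) = (1/1) × 3.640 = 3.640 mol → 269.7 g
% yield = 147 / 269.7 × 100 = 54.51 %

54.5 %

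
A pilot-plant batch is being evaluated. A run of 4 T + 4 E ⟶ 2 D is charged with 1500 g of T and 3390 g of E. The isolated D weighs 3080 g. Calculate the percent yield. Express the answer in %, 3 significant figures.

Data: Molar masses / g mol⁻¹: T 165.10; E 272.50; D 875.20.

n(T) = 1500 / 165.10 = 9.085 mol
n(E) = 3390 / 272.50 = 12.44 mol
n/ν → T: 2.271, E: 3.110; T is limiting.
theoretical n(D) = (2/4) × 9.085 = 4.543 mol → 3976 g
% yield = 3080 / 3976 × 100 = 77.46 %

77.5 %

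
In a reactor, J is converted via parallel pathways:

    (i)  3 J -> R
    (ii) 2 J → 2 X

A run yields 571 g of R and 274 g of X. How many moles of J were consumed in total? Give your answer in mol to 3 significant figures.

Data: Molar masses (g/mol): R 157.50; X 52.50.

n(R) = 571 / 157.50 = 3.625 mol
n(X) = 274 / 52.50 = 5.219 mol
n(J) via (i) = (3/1)×3.625 = 10.88 mol
n(J) via (ii) = (2/2)×5.219 = 5.219 mol
total n(J) = 10.88 + 5.219 = 16.10 mol

16.1 mol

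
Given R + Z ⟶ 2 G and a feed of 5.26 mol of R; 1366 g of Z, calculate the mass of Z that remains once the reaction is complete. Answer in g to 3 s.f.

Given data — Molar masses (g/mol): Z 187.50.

380 g

n(R) = 5.260 mol
n(Z) = 1366 / 187.50 = 7.285 mol
n/ν → R: 5.260, Z: 7.285; R is limiting.
Z consumed = (1/1) × 5.260 = 5.260 mol
Z remaining = 7.285 − 5.260 = 2.025 mol
mass = 2.025 × 187.50 = 379.7 g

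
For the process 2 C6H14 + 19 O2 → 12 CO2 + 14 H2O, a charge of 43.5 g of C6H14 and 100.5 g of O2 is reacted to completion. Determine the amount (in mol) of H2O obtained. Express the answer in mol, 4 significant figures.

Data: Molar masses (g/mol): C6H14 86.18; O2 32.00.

2.314 mol

n(C6H14) = 43.50 / 86.18 = 0.5048 mol
n(O2) = 100.5 / 32.00 = 3.141 mol
n/ν → C6H14: 0.2524, O2: 0.1653; O2 is limiting.
n(H2O) = (14/19) × 3.141 = 2.314 mol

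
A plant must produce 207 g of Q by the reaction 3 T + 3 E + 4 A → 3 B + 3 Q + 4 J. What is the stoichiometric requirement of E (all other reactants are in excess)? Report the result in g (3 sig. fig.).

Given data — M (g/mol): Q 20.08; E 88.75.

n(Q) = 207 / 20.08 = 10.31 mol
n(E) = (3/3) × 10.31 = 10.31 mol
mass = 10.31 × 88.75 = 915.0 g

915 g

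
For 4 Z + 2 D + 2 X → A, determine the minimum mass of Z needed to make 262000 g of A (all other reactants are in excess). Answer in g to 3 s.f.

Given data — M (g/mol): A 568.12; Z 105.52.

n(A) = 262000 / 568.12 = 461.2 mol
n(Z) = (4/1) × 461.2 = 1845 mol
mass = 1845 × 105.52 = 194700 g

195000 g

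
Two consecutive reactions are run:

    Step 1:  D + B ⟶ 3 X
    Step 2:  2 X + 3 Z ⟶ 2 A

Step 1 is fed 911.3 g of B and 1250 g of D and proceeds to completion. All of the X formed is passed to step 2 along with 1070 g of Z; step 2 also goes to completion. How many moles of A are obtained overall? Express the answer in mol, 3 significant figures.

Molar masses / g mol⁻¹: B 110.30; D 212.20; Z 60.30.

Step 1:
n(B) = 911.3 / 110.30 = 8.262 mol
n(D) = 1250 / 212.20 = 5.891 mol
n/ν → B: 8.262, D: 5.891; D is limiting.
n(X) produced = (3/1) × 5.891 = 17.67 mol
Step 2:
n(X) available = 17.67 mol
n(Z) = 1070 / 60.30 = 17.74 mol
n/ν → X: 8.835, Z: 5.913; Z is limiting.
n(A) = (2/3) × 17.74 = 11.83 mol

11.8 mol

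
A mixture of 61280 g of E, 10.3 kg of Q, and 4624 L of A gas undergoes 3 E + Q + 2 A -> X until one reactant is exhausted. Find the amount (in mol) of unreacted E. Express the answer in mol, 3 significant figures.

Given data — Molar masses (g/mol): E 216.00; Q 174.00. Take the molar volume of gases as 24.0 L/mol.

n(E) = 61280 / 216.00 = 283.7 mol
n(Q) = 10.30×1000 / 174.00 = 59.20 mol
n(A) = 4624 / 24.0 = 192.7 mol
n/ν for E = 283.7/3 = 94.57
n/ν for Q = 59.20/1 = 59.20
n/ν for A = 192.7/2 = 96.35
Smallest n/ν is Q → limiting reagent.
E consumed = (3/1) × 59.20 = 177.6 mol
E remaining = 283.7 − 177.6 = 106.1 mol

106 mol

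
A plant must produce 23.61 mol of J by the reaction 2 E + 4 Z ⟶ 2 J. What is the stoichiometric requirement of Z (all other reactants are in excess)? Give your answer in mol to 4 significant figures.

n(J) = 23.61 mol
n(Z) = (4/2) × 23.61 = 47.22 mol

47.22 mol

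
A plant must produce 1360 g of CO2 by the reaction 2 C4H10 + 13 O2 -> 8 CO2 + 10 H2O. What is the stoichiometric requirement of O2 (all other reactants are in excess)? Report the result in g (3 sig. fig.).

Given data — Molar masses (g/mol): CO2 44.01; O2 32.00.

1610 g

n(CO2) = 1360 / 44.01 = 30.90 mol
n(O2) = (13/8) × 30.90 = 50.21 mol
mass = 50.21 × 32.00 = 1607 g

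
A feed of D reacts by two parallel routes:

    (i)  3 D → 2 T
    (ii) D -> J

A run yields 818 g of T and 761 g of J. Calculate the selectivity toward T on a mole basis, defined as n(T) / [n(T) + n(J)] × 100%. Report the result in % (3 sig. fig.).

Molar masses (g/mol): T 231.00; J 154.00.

n(T) = 818 / 231.00 = 3.541 mol
n(J) = 761 / 154.00 = 4.942 mol
selectivity = 3.541/(3.541+4.942) × 100 = 41.74 %

41.7 %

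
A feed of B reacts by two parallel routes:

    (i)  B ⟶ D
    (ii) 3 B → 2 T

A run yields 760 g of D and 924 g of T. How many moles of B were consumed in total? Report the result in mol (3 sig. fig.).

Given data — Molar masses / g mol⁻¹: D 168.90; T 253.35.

n(D) = 760 / 168.90 = 4.500 mol
n(T) = 924 / 253.35 = 3.647 mol
n(B) via (i) = (1/1)×4.500 = 4.500 mol
n(B) via (ii) = (3/2)×3.647 = 5.471 mol
total n(B) = 4.500 + 5.471 = 9.971 mol

9.97 mol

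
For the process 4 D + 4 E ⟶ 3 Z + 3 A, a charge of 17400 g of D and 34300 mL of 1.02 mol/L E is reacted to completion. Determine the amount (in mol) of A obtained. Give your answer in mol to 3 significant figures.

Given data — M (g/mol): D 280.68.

26.2 mol

n(D) = 17400 / 280.68 = 61.99 mol
n(E) = 1.02 × 34300/1000 = 34.99 mol
n/ν → D: 15.50, E: 8.748; E is limiting.
n(A) = (3/4) × 34.99 = 26.24 mol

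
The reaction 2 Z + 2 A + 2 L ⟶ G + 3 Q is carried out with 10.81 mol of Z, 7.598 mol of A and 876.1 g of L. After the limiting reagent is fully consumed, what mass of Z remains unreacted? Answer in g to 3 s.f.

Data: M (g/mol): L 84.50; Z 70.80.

n(Z) = 10.81 mol
n(A) = 7.598 mol
n(L) = 876.1 / 84.50 = 10.37 mol
n/ν for Z = 10.81/2 = 5.405
n/ν for A = 7.598/2 = 3.799
n/ν for L = 10.37/2 = 5.185
Smallest n/ν is A → limiting reagent.
Z consumed = (2/2) × 7.598 = 7.598 mol
Z remaining = 10.81 − 7.598 = 3.212 mol
mass = 3.212 × 70.80 = 227.4 g

227 g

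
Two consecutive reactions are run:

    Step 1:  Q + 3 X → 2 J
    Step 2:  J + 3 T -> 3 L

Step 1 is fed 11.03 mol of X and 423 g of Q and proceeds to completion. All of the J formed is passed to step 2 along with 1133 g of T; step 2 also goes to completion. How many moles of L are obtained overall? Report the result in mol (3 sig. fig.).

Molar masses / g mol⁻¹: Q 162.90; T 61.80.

Step 1:
n(X) = 11.03 mol
n(Q) = 423.0 / 162.90 = 2.597 mol
n/ν for X = 11.03/3 = 3.677
n/ν for Q = 2.597/1 = 2.597
Smallest n/ν is Q → limiting reagent.
n(J) produced = (2/1) × 2.597 = 5.194 mol
Step 2:
n(J) available = 5.194 mol
n(T) = 1133 / 61.80 = 18.33 mol
n/ν for J = 5.194/1 = 5.194
n/ν for T = 18.33/3 = 6.110
Smallest n/ν is J → limiting reagent.
n(L) = (3/1) × 5.194 = 15.58 mol

15.6 mol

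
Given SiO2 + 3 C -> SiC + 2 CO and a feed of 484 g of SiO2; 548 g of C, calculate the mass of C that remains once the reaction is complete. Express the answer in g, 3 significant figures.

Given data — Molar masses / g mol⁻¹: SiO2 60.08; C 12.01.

258 g

n(SiO2) = 484.0 / 60.08 = 8.056 mol
n(C) = 548.0 / 12.01 = 45.63 mol
n/ν → SiO2: 8.056, C: 15.21; SiO2 is limiting.
C consumed = (3/1) × 8.056 = 24.17 mol
C remaining = 45.63 − 24.17 = 21.46 mol
mass = 21.46 × 12.01 = 257.7 g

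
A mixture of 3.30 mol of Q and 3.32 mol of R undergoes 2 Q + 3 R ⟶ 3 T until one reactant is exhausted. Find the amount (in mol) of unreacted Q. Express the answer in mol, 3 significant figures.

1.09 mol

n(Q) = 3.300 mol
n(R) = 3.320 mol
n/ν for Q = 3.300/2 = 1.650
n/ν for R = 3.320/3 = 1.107
Smallest n/ν is R → limiting reagent.
Q consumed = (2/3) × 3.320 = 2.213 mol
Q remaining = 3.300 − 2.213 = 1.087 mol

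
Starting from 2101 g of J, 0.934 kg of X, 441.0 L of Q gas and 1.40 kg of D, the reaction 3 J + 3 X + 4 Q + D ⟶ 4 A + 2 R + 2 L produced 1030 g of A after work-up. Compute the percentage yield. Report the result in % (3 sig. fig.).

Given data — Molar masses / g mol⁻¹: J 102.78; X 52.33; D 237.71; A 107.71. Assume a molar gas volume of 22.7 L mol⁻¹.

49.2 %

n(J) = 2101 / 102.78 = 20.44 mol
n(X) = 0.9340×1000 / 52.33 = 17.85 mol
n(Q) = 441.0 / 22.7 = 19.43 mol
n(D) = 1.400×1000 / 237.71 = 5.890 mol
n/ν → J: 6.813, X: 5.950, Q: 4.858, D: 5.890; Q is limiting.
theoretical n(A) = (4/4) × 19.43 = 19.43 mol → 2093 g
% yield = 1030 / 2093 × 100 = 49.21 %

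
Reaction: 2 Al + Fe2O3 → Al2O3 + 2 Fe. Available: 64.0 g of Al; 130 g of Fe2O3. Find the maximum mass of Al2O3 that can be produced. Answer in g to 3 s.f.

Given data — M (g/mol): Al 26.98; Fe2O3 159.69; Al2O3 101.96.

83.0 g

n(Al) = 64.00 / 26.98 = 2.372 mol
n(Fe2O3) = 130.0 / 159.69 = 0.8141 mol
n/ν for Al = 2.372/2 = 1.186
n/ν for Fe2O3 = 0.8141/1 = 0.8141
Smallest n/ν is Fe2O3 → limiting reagent.
n(Al2O3) = (1/1) × 0.8141 = 0.8141 mol
mass = 0.8141 × 101.96 = 83.01 g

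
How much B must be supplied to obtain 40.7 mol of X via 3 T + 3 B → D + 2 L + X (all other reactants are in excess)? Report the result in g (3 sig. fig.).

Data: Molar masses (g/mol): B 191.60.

23400 g

n(X) = 40.70 mol
n(B) = (3/1) × 40.70 = 122.1 mol
mass = 122.1 × 191.60 = 23390 g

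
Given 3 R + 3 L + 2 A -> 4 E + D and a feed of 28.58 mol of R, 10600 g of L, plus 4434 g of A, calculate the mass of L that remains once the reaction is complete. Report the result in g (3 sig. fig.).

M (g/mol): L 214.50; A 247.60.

n(R) = 28.58 mol
n(L) = 10600 / 214.50 = 49.42 mol
n(A) = 4434 / 247.60 = 17.91 mol
n/ν for R = 28.58/3 = 9.527
n/ν for L = 49.42/3 = 16.47
n/ν for A = 17.91/2 = 8.955
Smallest n/ν is A → limiting reagent.
L consumed = (3/2) × 17.91 = 26.87 mol
L remaining = 49.42 − 26.87 = 22.55 mol
mass = 22.55 × 214.50 = 4837 g

4840 g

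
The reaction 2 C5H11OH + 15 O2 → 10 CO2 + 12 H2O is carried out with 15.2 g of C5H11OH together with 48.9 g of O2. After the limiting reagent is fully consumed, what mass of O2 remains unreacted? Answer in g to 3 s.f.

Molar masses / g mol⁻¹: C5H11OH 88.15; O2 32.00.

n(C5H11OH) = 15.20 / 88.15 = 0.1724 mol
n(O2) = 48.90 / 32.00 = 1.528 mol
n/ν → C5H11OH: 0.08620, O2: 0.1019; C5H11OH is limiting.
O2 consumed = (15/2) × 0.1724 = 1.293 mol
O2 remaining = 1.528 − 1.293 = 0.2350 mol
mass = 0.2350 × 32.00 = 7.520 g

7.52 g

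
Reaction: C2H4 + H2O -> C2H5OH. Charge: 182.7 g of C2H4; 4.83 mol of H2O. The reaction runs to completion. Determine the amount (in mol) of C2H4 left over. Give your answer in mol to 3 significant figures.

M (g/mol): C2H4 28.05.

n(C2H4) = 182.7 / 28.05 = 6.513 mol
n(H2O) = 4.830 mol
n/ν for C2H4 = 6.513/1 = 6.513
n/ν for H2O = 4.830/1 = 4.830
Smallest n/ν is H2O → limiting reagent.
C2H4 consumed = (1/1) × 4.830 = 4.830 mol
C2H4 remaining = 6.513 − 4.830 = 1.683 mol

1.68 mol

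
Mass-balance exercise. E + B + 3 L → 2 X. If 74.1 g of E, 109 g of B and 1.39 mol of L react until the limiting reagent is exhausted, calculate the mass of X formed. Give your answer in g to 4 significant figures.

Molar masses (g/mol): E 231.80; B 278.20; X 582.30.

372.3 g

n(E) = 74.10 / 231.80 = 0.3197 mol
n(B) = 109.0 / 278.20 = 0.3918 mol
n(L) = 1.390 mol
n/ν for E = 0.3197/1 = 0.3197
n/ν for B = 0.3918/1 = 0.3918
n/ν for L = 1.390/3 = 0.4633
Smallest n/ν is E → limiting reagent.
n(X) = (2/1) × 0.3197 = 0.6394 mol
mass = 0.6394 × 582.30 = 372.3 g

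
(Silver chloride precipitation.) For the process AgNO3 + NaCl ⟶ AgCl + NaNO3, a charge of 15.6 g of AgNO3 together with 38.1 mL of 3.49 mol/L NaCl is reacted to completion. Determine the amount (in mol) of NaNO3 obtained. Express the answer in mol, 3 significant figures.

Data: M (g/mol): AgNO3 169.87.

0.0918 mol

n(AgNO3) = 15.60 / 169.87 = 0.09183 mol
n(NaCl) = 3.49 × 38.10/1000 = 0.1330 mol
n/ν for AgNO3 = 0.09183/1 = 0.09183
n/ν for NaCl = 0.1330/1 = 0.1330
Smallest n/ν is AgNO3 → limiting reagent.
n(NaNO3) = (1/1) × 0.09183 = 0.09183 mol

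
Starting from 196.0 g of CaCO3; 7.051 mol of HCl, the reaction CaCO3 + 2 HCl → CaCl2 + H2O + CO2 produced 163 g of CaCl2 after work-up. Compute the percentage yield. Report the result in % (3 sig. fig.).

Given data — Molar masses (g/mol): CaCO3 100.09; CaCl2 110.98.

75.0 %

n(CaCO3) = 196.0 / 100.09 = 1.958 mol
n(HCl) = 7.051 mol
n/ν for CaCO3 = 1.958/1 = 1.958
n/ν for HCl = 7.051/2 = 3.526
Smallest n/ν is CaCO3 → limiting reagent.
theoretical n(CaCl2) = (1/1) × 1.958 = 1.958 mol → 217.3 g
% yield = 163 / 217.3 × 100 = 75.01 %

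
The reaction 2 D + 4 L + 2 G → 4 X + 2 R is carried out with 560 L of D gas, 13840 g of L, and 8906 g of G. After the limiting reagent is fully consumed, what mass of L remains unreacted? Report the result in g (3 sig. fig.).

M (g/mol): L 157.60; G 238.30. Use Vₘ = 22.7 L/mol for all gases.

6060 g

n(D) = 560.0 / 22.7 = 24.67 mol
n(L) = 13840 / 157.60 = 87.82 mol
n(G) = 8906 / 238.30 = 37.37 mol
n/ν for D = 24.67/2 = 12.34
n/ν for L = 87.82/4 = 21.96
n/ν for G = 37.37/2 = 18.69
Smallest n/ν is D → limiting reagent.
L consumed = (4/2) × 24.67 = 49.34 mol
L remaining = 87.82 − 49.34 = 38.48 mol
mass = 38.48 × 157.60 = 6064 g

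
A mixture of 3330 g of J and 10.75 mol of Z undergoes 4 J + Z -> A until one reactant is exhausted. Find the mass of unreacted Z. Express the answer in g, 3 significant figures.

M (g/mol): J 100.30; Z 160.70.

394 g

n(J) = 3330 / 100.30 = 33.20 mol
n(Z) = 10.75 mol
n/ν for J = 33.20/4 = 8.300
n/ν for Z = 10.75/1 = 10.75
Smallest n/ν is J → limiting reagent.
Z consumed = (1/4) × 33.20 = 8.300 mol
Z remaining = 10.75 − 8.300 = 2.450 mol
mass = 2.450 × 160.70 = 393.7 g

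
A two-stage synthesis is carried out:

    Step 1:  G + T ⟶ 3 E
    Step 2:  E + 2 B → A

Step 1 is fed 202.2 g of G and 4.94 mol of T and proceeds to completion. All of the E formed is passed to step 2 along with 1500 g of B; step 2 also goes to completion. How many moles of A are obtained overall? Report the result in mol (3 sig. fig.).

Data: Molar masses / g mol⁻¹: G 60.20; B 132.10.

Step 1:
n(G) = 202.2 / 60.20 = 3.359 mol
n(T) = 4.940 mol
n/ν for G = 3.359/1 = 3.359
n/ν for T = 4.940/1 = 4.940
Smallest n/ν is G → limiting reagent.
n(E) produced = (3/1) × 3.359 = 10.08 mol
Step 2:
n(E) available = 10.08 mol
n(B) = 1500 / 132.10 = 11.36 mol
n/ν for E = 10.08/1 = 10.08
n/ν for B = 11.36/2 = 5.680
Smallest n/ν is B → limiting reagent.
n(A) = (1/2) × 11.36 = 5.680 mol

5.68 mol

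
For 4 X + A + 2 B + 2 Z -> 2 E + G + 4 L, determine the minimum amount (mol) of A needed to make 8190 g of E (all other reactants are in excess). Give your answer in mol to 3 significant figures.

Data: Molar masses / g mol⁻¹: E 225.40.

n(E) = 8190 / 225.40 = 36.34 mol
n(A) = (1/2) × 36.34 = 18.17 mol

18.2 mol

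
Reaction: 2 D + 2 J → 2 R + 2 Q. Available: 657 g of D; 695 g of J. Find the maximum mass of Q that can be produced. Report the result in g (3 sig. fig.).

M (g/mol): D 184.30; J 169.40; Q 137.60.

491 g

n(D) = 657.0 / 184.30 = 3.565 mol
n(J) = 695.0 / 169.40 = 4.103 mol
n/ν → D: 1.783, J: 2.052; D is limiting.
n(Q) = (2/2) × 3.565 = 3.565 mol
mass = 3.565 × 137.60 = 490.5 g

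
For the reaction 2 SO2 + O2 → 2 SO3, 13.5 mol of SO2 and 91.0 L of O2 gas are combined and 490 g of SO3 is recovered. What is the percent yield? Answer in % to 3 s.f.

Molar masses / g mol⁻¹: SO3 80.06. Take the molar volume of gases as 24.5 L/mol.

n(SO2) = 13.50 mol
n(O2) = 91.00 / 24.5 = 3.714 mol
n/ν for SO2 = 13.50/2 = 6.750
n/ν for O2 = 3.714/1 = 3.714
Smallest n/ν is O2 → limiting reagent.
theoretical n(SO3) = (2/1) × 3.714 = 7.428 mol → 594.7 g
% yield = 490 / 594.7 × 100 = 82.39 %

82.4 %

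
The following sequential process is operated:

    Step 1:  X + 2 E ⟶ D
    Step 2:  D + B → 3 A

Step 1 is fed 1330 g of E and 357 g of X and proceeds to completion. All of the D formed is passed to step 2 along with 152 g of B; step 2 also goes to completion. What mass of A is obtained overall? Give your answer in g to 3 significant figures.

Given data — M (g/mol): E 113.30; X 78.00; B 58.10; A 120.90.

949 g

Step 1:
n(E) = 1330 / 113.30 = 11.74 mol
n(X) = 357.0 / 78.00 = 4.577 mol
n/ν → E: 5.870, X: 4.577; X is limiting.
n(D) produced = (1/1) × 4.577 = 4.577 mol
Step 2:
n(D) available = 4.577 mol
n(B) = 152.0 / 58.10 = 2.616 mol
n/ν → D: 4.577, B: 2.616; B is limiting.
n(A) = (3/1) × 2.616 = 7.848 mol
mass = 7.848 × 120.90 = 948.8 g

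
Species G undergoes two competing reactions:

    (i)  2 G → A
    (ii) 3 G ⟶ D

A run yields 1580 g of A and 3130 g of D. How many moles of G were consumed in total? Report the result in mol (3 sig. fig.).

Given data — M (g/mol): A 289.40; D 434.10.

32.6 mol

n(A) = 1580 / 289.40 = 5.460 mol
n(D) = 3130 / 434.10 = 7.210 mol
n(G) via (i) = (2/1)×5.460 = 10.92 mol
n(G) via (ii) = (3/1)×7.210 = 21.63 mol
total n(G) = 10.92 + 21.63 = 32.55 mol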